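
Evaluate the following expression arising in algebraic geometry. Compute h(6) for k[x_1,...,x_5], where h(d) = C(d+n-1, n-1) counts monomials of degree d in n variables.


The Hilbert function for the polynomial ring in 5 variables is:
h(d) = C(d+n-1, n-1)
h(6) = C(6+5-1, 5-1) = C(10, 4)
= 10! / (4! * 6!)
= 210

210


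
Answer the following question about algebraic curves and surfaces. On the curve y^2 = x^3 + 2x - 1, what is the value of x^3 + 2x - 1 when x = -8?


Compute x^3 + 2x - 1 at x = -8:
x^3 = (-8)^3 = -512
2*x = 2*(-8) = -16
Sum: -512 - 16 - 1 = -529

-529


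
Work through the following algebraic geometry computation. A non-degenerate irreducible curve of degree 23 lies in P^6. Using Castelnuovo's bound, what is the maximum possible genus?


Castelnuovo's bound: write d - 1 = m(r-1) + epsilon with 0 <= epsilon < r-1.
d - 1 = 23 - 1 = 22
r - 1 = 6 - 1 = 5
22 = 4*5 + 2, so m = 4, epsilon = 2
pi(d, r) = m(m-1)(r-1)/2 + m*epsilon
= 4*3*5/2 + 4*2
= 60/2 + 8
= 30 + 8 = 38

38


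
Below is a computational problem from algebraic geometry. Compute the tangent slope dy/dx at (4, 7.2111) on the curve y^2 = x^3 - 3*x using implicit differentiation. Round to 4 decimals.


Using implicit differentiation of y^2 = x^3 - 3*x:
2y * dy/dx = 3x^2 - 3
dy/dx = (3x^2 - 3)/(2y)
Numerator: 3*4^2 - 3 = 45
Denominator: 2*7.2111 = 14.4222
dy/dx = 45/14.4222 = 3.1202

3.1202


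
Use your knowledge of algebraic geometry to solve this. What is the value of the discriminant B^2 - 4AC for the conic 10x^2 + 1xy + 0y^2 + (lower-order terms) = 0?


The discriminant of a conic Ax^2 + Bxy + Cy^2 + ... = 0 is B^2 - 4AC.
B^2 = 1^2 = 1
4AC = 4*10*0 = 0
Discriminant = 1 + 0 = 1

1


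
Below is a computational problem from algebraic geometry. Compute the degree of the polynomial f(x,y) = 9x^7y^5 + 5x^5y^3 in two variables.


Examine each term for its total degree (sum of exponents).
  Term '9x^7y^5' has total degree 7+5 = 12.
  Term '5x^5y^3' has total degree 5+3 = 8.
The maximum total degree among all terms is 12.

12


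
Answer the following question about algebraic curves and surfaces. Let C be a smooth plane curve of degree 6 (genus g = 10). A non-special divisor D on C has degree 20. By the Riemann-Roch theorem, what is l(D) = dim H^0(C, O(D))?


First, compute the genus of a smooth plane curve of degree 6:
g = (d-1)(d-2)/2 = (6-1)(6-2)/2 = 10
For a non-special divisor D (i.e., h^1(D) = 0), Riemann-Roch gives:
l(D) = deg(D) - g + 1
Since deg(D) = 20 >= 2g - 1 = 19, D is non-special.
l(D) = 20 - 10 + 1 = 11

11


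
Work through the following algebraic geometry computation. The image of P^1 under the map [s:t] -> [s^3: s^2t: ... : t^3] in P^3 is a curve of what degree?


The rational normal curve in P^3 is the image of P^1 under the 3-uple Veronese.
A general hyperplane in P^3 pulls back to a degree-3 form on P^1, which has 3 zeros,
so the curve meets a general hyperplane in 3 points. Degree = 3.

3


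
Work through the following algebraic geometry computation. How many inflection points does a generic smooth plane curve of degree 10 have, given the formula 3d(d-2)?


For a general smooth plane curve C of degree d, the inflection points are
the intersection of C with its Hessian curve, which has degree 3(d-2).
By Bezout, the total intersection number is d * 3(d-2) = 10 * 24 = 240.
For a general curve every flex is ordinary, so each contributes
multiplicity 1 to C·Hess(C), and the number of distinct inflection
points is 3d(d-2).
Inflection points = 3*10*(10-2) = 3*10*8 = 240

240


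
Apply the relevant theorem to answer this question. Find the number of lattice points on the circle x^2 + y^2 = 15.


Systematically check integer values of x where x^2 <= 15.
For each valid x, check if 15 - x^2 is a perfect square.
Total integer solutions found: 0

0


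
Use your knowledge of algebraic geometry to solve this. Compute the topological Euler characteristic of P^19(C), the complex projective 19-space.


The complex projective space P^19 has one cell in each even real dimension 0, 2, ..., 38.
The cohomology groups are H^{2k}(P^19) = Z for k = 0,...,19, and 0 otherwise.
Euler characteristic = sum of Betti numbers = 1 per even-dimensional cohomology group.
chi(P^19) = 19 + 1 = 20

20


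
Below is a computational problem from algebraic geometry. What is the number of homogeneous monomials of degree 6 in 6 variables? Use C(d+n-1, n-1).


The number of degree-6 monomials in 6 variables is C(d+n-1, n-1).
= C(6+6-1, 6-1) = C(11, 5)
= 462

462


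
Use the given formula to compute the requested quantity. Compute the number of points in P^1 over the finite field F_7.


P^1(F_7) has (q^(n+1) - 1)/(q - 1) points.
= 7^1 + 7^0
= 7 + 1
= 8

8


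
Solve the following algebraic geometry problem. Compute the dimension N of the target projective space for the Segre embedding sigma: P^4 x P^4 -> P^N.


The Segre embedding maps P^m x P^n into P^N via
all products of coordinates from each factor.
N = (m+1)(n+1) - 1
N = (4+1)(4+1) - 1
N = 5*5 - 1
N = 25 - 1 = 24

24


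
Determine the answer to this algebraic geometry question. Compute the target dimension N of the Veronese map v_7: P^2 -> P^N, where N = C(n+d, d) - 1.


The Veronese embedding v_d: P^n -> P^N maps each point to all
degree-d monomials in n+1 homogeneous coordinates.
N = C(n+d, d) - 1
N = C(2+7, 7) - 1
N = C(9, 7) - 1
C(9, 7) = 36
N = 36 - 1 = 35

35


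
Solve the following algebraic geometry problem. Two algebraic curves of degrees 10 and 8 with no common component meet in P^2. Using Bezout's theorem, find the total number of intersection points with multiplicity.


Bezout's theorem states the intersection count equals the product of degrees.
Intersection count = 10 * 8 = 80

80


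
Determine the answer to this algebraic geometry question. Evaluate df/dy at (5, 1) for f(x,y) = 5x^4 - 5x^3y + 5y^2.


df/dy = (-5)*x^3 + 2*5*y^1
At (5,1): (-5)*5^3 + 2*5*1^1
= -625 + 10
= -615

-615


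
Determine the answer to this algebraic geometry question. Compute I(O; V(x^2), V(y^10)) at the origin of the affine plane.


The intersection multiplicity of V(x^a) and V(y^b) at the origin is:
I(O; V(x^2), V(y^10)) = dim_k(k[x,y]/(x^2, y^10))
A basis for k[x,y]/(x^2, y^10) is the set of monomials x^i * y^j
where 0 <= i < 2 and 0 <= j < 10.
The number of such monomials is 2 * 10 = 20

20


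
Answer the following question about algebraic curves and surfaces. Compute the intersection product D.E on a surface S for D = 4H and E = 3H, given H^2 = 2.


Using bilinearity of the intersection pairing on a surface S:
(aH).(bH) = ab * (H.H)
We have H^2 = 2.
D.E = (4H).(3H) = 4*3*2
= 12*2
= 24

24


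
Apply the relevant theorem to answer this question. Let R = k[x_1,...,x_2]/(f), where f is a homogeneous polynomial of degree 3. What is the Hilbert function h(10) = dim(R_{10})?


For R = k[x_1,...,x_n]/(f) with f homogeneous of degree e:
The Hilbert series is (1 - t^e)/(1 - t)^n.
So h(d) = C(d+n-1, n-1) - C(d-e+n-1, n-1) for d >= e.
With n=2, e=3, d=10:
C(10+2-1, 2-1) = C(11, 1) = 11
C(10-3+2-1, 2-1) = C(8, 1) = 8
h(10) = 11 - 8 = 3

3


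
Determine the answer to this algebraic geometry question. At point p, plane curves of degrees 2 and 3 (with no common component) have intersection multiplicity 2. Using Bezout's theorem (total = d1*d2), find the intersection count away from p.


By Bezout's theorem, the total intersection number is d1 * d2.
Total = 2 * 3 = 6
Intersection multiplicity at p = 2
Remaining intersections = 6 - 2 = 4

4


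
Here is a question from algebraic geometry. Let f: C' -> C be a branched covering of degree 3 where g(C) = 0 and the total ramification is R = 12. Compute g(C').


Riemann-Hurwitz formula: 2g' - 2 = d(2g - 2) + R
Given: d = 3, g = 0, R = 12
2g' - 2 = 3*(2*0 - 2) + 12
2g' - 2 = 3*(-2) + 12
2g' - 2 = -6 + 12 = 6
2g' = 8
g' = 4

4


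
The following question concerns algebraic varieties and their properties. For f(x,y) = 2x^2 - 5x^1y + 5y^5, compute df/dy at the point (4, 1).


df/dy = (-5)*x^1 + 5*5*y^4
At (4,1): (-5)*4^1 + 5*5*1^4
= -20 + 25
= 5

5


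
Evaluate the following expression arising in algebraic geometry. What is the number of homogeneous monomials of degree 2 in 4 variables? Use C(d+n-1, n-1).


The number of degree-2 monomials in 4 variables is C(d+n-1, n-1).
= C(2+4-1, 4-1) = C(5, 3)
= 10

10


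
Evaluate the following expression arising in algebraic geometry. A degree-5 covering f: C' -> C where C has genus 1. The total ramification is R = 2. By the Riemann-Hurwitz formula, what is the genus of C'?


Riemann-Hurwitz formula: 2g' - 2 = d(2g - 2) + R
Given: d = 5, g = 1, R = 2
2g' - 2 = 5*(2*1 - 2) + 2
2g' - 2 = 5*0 + 2
2g' - 2 = 0 + 2 = 2
2g' = 4
g' = 2

2


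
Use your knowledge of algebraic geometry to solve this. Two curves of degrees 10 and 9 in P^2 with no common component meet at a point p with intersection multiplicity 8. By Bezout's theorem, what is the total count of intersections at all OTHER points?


By Bezout's theorem, the total intersection number is d1 * d2.
Total = 10 * 9 = 90
Intersection multiplicity at p = 8
Remaining intersections = 90 - 8 = 82

82


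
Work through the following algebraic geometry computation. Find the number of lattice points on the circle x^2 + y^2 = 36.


Systematically check integer values of x where x^2 <= 36.
For each valid x, check if 36 - x^2 is a perfect square.
x=0: 36 - 0 = 36, sqrt = 6 (valid)
x=6: 36 - 36 = 0, sqrt = 0 (valid)
Total integer solutions found: 4

4


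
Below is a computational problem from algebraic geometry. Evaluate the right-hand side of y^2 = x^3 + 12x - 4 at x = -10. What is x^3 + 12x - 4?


Compute x^3 + 12x - 4 at x = -10:
x^3 = (-10)^3 = -1000
12*x = 12*(-10) = -120
Sum: -1000 - 120 - 4 = -1124

-1124


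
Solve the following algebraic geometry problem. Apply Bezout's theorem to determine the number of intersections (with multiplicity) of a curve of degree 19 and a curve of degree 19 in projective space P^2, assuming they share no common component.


Bezout's theorem states the intersection count equals the product of degrees.
Intersection count = 19 * 19 = 361

361


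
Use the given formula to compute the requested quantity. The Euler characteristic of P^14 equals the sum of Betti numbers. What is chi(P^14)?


The complex projective space P^14 has one cell in each even real dimension 0, 2, ..., 28.
The cohomology groups are H^{2k}(P^14) = Z for k = 0,...,14, and 0 otherwise.
Euler characteristic = sum of Betti numbers = 1 per even-dimensional cohomology group.
chi(P^14) = 14 + 1 = 15

15


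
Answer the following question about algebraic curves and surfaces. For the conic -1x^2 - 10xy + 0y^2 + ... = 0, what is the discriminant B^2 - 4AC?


The discriminant of a conic Ax^2 + Bxy + Cy^2 + ... = 0 is B^2 - 4AC.
B^2 = (-10)^2 = 100
4AC = 4*(-1)*0 = 0
Discriminant = 100 + 0 = 100

100


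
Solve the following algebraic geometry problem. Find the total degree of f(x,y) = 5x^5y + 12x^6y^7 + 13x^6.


Examine each term for its total degree (sum of exponents).
  Term '5x^5y' has total degree 5+1 = 6.
  Term '12x^6y^7' has total degree 6+7 = 13.
  Term '13x^6' has total degree 6+0 = 6.
The maximum total degree among all terms is 13.

13


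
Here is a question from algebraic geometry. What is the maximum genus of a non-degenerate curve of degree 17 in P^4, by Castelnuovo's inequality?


Castelnuovo's bound: write d - 1 = m(r-1) + epsilon with 0 <= epsilon < r-1.
d - 1 = 17 - 1 = 16
r - 1 = 4 - 1 = 3
16 = 5*3 + 1, so m = 5, epsilon = 1
pi(d, r) = m(m-1)(r-1)/2 + m*epsilon
= 5*4*3/2 + 5*1
= 60/2 + 5
= 30 + 5 = 35

35


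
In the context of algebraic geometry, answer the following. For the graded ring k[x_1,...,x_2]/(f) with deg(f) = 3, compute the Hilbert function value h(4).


For R = k[x_1,...,x_n]/(f) with f homogeneous of degree e:
The Hilbert series is (1 - t^e)/(1 - t)^n.
So h(d) = C(d+n-1, n-1) - C(d-e+n-1, n-1) for d >= e.
With n=2, e=3, d=4:
C(4+2-1, 2-1) = C(5, 1) = 5
C(4-3+2-1, 2-1) = C(2, 1) = 2
h(4) = 5 - 2 = 3

3


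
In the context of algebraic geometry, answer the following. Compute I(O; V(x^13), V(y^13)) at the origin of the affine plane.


The intersection multiplicity of V(x^a) and V(y^b) at the origin is:
I(O; V(x^13), V(y^13)) = dim_k(k[x,y]/(x^13, y^13))
A basis for k[x,y]/(x^13, y^13) is the set of monomials x^i * y^j
where 0 <= i < 13 and 0 <= j < 13.
The number of such monomials is 13 * 13 = 169

169


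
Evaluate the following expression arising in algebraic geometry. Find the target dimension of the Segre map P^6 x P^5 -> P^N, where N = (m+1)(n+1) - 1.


The Segre embedding maps P^m x P^n into P^N via
all products of coordinates from each factor.
N = (m+1)(n+1) - 1
N = (6+1)(5+1) - 1
N = 7*6 - 1
N = 42 - 1 = 41

41


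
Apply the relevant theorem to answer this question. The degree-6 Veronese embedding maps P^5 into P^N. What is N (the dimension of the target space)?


The Veronese embedding v_d: P^n -> P^N maps each point to all
degree-d monomials in n+1 homogeneous coordinates.
N = C(n+d, d) - 1
N = C(5+6, 6) - 1
N = C(11, 6) - 1
C(11, 6) = 462
N = 462 - 1 = 461

461


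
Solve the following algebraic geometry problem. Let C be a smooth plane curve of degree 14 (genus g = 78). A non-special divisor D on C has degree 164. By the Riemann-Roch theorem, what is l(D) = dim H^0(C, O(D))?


First, compute the genus of a smooth plane curve of degree 14:
g = (d-1)(d-2)/2 = (14-1)(14-2)/2 = 78
For a non-special divisor D (i.e., h^1(D) = 0), Riemann-Roch gives:
l(D) = deg(D) - g + 1
Since deg(D) = 164 >= 2g - 1 = 155, D is non-special.
l(D) = 164 - 78 + 1 = 87

87


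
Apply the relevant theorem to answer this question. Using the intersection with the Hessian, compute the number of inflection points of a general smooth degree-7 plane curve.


For a general smooth plane curve C of degree d, the inflection points are
the intersection of C with its Hessian curve, which has degree 3(d-2).
By Bezout, the total intersection number is d * 3(d-2) = 7 * 15 = 105.
For a general curve every flex is ordinary, so each contributes
multiplicity 1 to C·Hess(C), and the number of distinct inflection
points is 3d(d-2).
Inflection points = 3*7*(7-2) = 3*7*5 = 105

105


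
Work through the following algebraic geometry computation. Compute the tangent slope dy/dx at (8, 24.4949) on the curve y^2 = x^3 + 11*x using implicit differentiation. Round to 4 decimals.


Using implicit differentiation of y^2 = x^3 + 11*x:
2y * dy/dx = 3x^2 + 11
dy/dx = (3x^2 + 11)/(2y)
Numerator: 3*8^2 + 11 = 203
Denominator: 2*24.4949 = 48.9898
dy/dx = 203/48.9898 = 4.1437

4.1437


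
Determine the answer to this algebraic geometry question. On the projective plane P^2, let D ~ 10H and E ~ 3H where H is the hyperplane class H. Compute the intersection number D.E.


Using bilinearity of the intersection pairing on the projective plane P^2:
(aH).(bH) = ab * (H.H)
We have H^2 = 1 (Bezout).
D.E = (10H).(3H) = 10*3*1
= 30*1
= 30

30


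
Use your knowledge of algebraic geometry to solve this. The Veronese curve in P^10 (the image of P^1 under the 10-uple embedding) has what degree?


The rational normal curve in P^10 is the image of P^1 under the 10-uple Veronese.
A general hyperplane in P^10 pulls back to a degree-10 form on P^1, which has 10 zeros,
so the curve meets a general hyperplane in 10 points. Degree = 10.

10


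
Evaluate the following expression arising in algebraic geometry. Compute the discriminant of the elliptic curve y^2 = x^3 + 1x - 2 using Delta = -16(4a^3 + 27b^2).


Compute each component:
4a^3 = 4*1^3 = 4*1 = 4
27b^2 = 27*(-2)^2 = 27*4 = 108
4a^3 + 27b^2 = 4 + 108 = 112
Delta = -16*112 = -1792

-1792


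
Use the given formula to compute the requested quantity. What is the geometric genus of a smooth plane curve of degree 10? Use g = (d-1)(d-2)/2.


Using the genus formula for smooth plane curves:
g = (d-1)(d-2)/2
g = (10-1)(10-2)/2
g = 9*8/2
g = 72/2 = 36

36


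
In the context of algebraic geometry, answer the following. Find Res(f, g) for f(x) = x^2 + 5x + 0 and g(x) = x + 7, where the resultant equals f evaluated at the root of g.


For Res(f, x - c), we evaluate f at x = c.
f(-7) = (-7)^2 + 5*(-7) + 0
= 49 - 35 + 0
= 14 + 0 = 14
Res(f, g) = 14

14


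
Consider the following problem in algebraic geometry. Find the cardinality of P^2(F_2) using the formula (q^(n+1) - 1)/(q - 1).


P^2(F_2) has (q^(n+1) - 1)/(q - 1) points.
= 2^2 + 2^1 + 2^0
= 4 + 2 + 1
= 7

7


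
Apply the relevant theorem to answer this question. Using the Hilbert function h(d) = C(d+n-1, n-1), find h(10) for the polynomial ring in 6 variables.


The Hilbert function for the polynomial ring in 6 variables is:
h(d) = C(d+n-1, n-1)
h(10) = C(10+6-1, 6-1) = C(15, 5)
= 15! / (5! * 10!)
= 3003

3003


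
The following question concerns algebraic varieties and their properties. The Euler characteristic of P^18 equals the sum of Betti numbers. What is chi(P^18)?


The complex projective space P^18 has one cell in each even real dimension 0, 2, ..., 36.
The cohomology groups are H^{2k}(P^18) = Z for k = 0,...,18, and 0 otherwise.
Euler characteristic = sum of Betti numbers = 1 per even-dimensional cohomology group.
chi(P^18) = 18 + 1 = 19

19


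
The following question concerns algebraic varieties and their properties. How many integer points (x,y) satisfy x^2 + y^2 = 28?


Systematically check integer values of x where x^2 <= 28.
For each valid x, check if 28 - x^2 is a perfect square.
Total integer solutions found: 0

0


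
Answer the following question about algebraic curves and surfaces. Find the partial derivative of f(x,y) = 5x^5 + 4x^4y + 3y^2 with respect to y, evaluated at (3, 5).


df/dy = 4*x^4 + 2*3*y^1
At (3,5): 4*3^4 + 2*3*5^1
= 324 + 30
= 354

354


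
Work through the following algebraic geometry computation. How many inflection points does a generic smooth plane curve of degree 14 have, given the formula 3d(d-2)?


For a general smooth plane curve C of degree d, the inflection points are
the intersection of C with its Hessian curve, which has degree 3(d-2).
By Bezout, the total intersection number is d * 3(d-2) = 14 * 36 = 504.
For a general curve every flex is ordinary, so each contributes
multiplicity 1 to C·Hess(C), and the number of distinct inflection
points is 3d(d-2).
Inflection points = 3*14*(14-2) = 3*14*12 = 504

504


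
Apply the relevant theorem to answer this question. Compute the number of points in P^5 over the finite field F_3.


P^5(F_3) has (q^(n+1) - 1)/(q - 1) points.
= 3^5 + 3^4 + 3^3 + 3^2 + 3^1 + 3^0
= 243 + 81 + 27 + 9 + 3 + 1
= 364

364


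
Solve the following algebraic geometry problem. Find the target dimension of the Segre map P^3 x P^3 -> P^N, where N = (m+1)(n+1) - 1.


The Segre embedding maps P^m x P^n into P^N via
all products of coordinates from each factor.
N = (m+1)(n+1) - 1
N = (3+1)(3+1) - 1
N = 4*4 - 1
N = 16 - 1 = 15

15


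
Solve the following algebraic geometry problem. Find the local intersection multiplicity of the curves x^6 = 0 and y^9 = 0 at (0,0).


The intersection multiplicity of V(x^a) and V(y^b) at the origin is:
I(O; V(x^6), V(y^9)) = dim_k(k[x,y]/(x^6, y^9))
A basis for k[x,y]/(x^6, y^9) is the set of monomials x^i * y^j
where 0 <= i < 6 and 0 <= j < 9.
The number of such monomials is 6 * 9 = 54

54


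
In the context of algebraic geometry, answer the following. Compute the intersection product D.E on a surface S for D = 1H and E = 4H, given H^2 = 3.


Using bilinearity of the intersection pairing on a surface S:
(aH).(bH) = ab * (H.H)
We have H^2 = 3.
D.E = (1H).(4H) = 1*4*3
= 4*3
= 12

12


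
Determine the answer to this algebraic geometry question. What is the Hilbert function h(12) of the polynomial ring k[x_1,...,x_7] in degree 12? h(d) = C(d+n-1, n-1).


The Hilbert function for the polynomial ring in 7 variables is:
h(d) = C(d+n-1, n-1)
h(12) = C(12+7-1, 7-1) = C(18, 6)
= 18! / (6! * 12!)
= 18564

18564


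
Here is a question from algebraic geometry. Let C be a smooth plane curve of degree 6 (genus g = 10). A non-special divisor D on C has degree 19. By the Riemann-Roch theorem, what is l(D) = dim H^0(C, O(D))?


First, compute the genus of a smooth plane curve of degree 6:
g = (d-1)(d-2)/2 = (6-1)(6-2)/2 = 10
For a non-special divisor D (i.e., h^1(D) = 0), Riemann-Roch gives:
l(D) = deg(D) - g + 1
Since deg(D) = 19 >= 2g - 1 = 19, D is non-special.
l(D) = 19 - 10 + 1 = 10

10


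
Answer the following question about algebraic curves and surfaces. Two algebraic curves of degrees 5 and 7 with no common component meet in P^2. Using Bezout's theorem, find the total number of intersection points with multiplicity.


Bezout's theorem states the intersection count equals the product of degrees.
Intersection count = 5 * 7 = 35

35


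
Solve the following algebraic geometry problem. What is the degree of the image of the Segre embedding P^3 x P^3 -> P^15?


The degree of the Segre variety P^3 x P^3 is C(m+n, m).
= C(6, 3)
= 20

20


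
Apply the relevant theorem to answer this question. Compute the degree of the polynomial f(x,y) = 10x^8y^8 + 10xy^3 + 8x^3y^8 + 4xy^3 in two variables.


Examine each term for its total degree (sum of exponents).
  Term '10x^8y^8' has total degree 8+8 = 16.
  Term '10xy^3' has total degree 1+3 = 4.
  Term '8x^3y^8' has total degree 3+8 = 11.
  Term '4xy^3' has total degree 1+3 = 4.
The maximum total degree among all terms is 16.

16


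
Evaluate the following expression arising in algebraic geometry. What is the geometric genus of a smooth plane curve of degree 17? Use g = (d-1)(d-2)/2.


Using the genus formula for smooth plane curves:
g = (d-1)(d-2)/2
g = (17-1)(17-2)/2
g = 16*15/2
g = 240/2 = 120

120


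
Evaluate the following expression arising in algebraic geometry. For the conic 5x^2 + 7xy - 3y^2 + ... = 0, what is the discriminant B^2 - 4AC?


The discriminant of a conic Ax^2 + Bxy + Cy^2 + ... = 0 is B^2 - 4AC.
B^2 = 7^2 = 49
4AC = 4*5*(-3) = -60
Discriminant = 49 + 60 = 109

109


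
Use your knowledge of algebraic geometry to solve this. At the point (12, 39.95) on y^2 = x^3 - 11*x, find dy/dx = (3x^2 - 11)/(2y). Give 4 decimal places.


Using implicit differentiation of y^2 = x^3 - 11*x:
2y * dy/dx = 3x^2 - 11
dy/dx = (3x^2 - 11)/(2y)
Numerator: 3*12^2 - 11 = 421
Denominator: 2*39.95 = 79.9
dy/dx = 421/79.9 = 5.2691

5.2691


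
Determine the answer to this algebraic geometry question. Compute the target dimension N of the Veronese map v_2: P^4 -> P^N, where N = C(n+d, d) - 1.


The Veronese embedding v_d: P^n -> P^N maps each point to all
degree-d monomials in n+1 homogeneous coordinates.
N = C(n+d, d) - 1
N = C(4+2, 2) - 1
N = C(6, 2) - 1
C(6, 2) = 15
N = 15 - 1 = 14

14


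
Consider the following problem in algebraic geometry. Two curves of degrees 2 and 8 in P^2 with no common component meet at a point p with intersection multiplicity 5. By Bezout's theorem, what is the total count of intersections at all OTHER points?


By Bezout's theorem, the total intersection number is d1 * d2.
Total = 2 * 8 = 16
Intersection multiplicity at p = 5
Remaining intersections = 16 - 5 = 11

11


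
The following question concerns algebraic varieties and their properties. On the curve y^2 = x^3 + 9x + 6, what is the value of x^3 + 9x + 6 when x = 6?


Compute x^3 + 9x + 6 at x = 6:
x^3 = 6^3 = 216
9*x = 9*6 = 54
Sum: 216 + 54 + 6 = 276

276


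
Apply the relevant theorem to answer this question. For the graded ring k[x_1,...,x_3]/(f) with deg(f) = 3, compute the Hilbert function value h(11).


For R = k[x_1,...,x_n]/(f) with f homogeneous of degree e:
The Hilbert series is (1 - t^e)/(1 - t)^n.
So h(d) = C(d+n-1, n-1) - C(d-e+n-1, n-1) for d >= e.
With n=3, e=3, d=11:
C(11+3-1, 3-1) = C(13, 2) = 78
C(11-3+3-1, 3-1) = C(10, 2) = 45
h(11) = 78 - 45 = 33

33


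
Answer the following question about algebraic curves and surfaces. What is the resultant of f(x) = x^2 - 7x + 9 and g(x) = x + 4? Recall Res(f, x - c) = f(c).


For Res(f, x - c), we evaluate f at x = c.
f(-4) = (-4)^2 - 7*(-4) + 9
= 16 + 28 + 9
= 44 + 9 = 53
Res(f, g) = 53

53


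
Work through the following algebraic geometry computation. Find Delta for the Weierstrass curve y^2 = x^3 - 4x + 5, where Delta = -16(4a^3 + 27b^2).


Compute each component:
4a^3 = 4*(-4)^3 = 4*(-64) = -256
27b^2 = 27*5^2 = 27*25 = 675
4a^3 + 27b^2 = -256 + 675 = 419
Delta = -16*419 = -6704

-6704


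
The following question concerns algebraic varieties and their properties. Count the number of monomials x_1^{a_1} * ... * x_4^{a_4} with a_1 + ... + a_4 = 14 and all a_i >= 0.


The number of degree-14 monomials in 4 variables is C(d+n-1, n-1).
= C(14+4-1, 4-1) = C(17, 3)
= 680

680


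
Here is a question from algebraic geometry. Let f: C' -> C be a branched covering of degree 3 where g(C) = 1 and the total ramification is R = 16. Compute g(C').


Riemann-Hurwitz formula: 2g' - 2 = d(2g - 2) + R
Given: d = 3, g = 1, R = 16
2g' - 2 = 3*(2*1 - 2) + 16
2g' - 2 = 3*0 + 16
2g' - 2 = 0 + 16 = 16
2g' = 18
g' = 9

9


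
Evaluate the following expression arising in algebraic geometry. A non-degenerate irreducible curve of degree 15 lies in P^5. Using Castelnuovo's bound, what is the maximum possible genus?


Castelnuovo's bound: write d - 1 = m(r-1) + epsilon with 0 <= epsilon < r-1.
d - 1 = 15 - 1 = 14
r - 1 = 5 - 1 = 4
14 = 3*4 + 2, so m = 3, epsilon = 2
pi(d, r) = m(m-1)(r-1)/2 + m*epsilon
= 3*2*4/2 + 3*2
= 24/2 + 6
= 12 + 6 = 18

18


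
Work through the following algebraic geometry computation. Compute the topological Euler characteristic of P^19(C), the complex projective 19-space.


The complex projective space P^19 has one cell in each even real dimension 0, 2, ..., 38.
The cohomology groups are H^{2k}(P^19) = Z for k = 0,...,19, and 0 otherwise.
Euler characteristic = sum of Betti numbers = 1 per even-dimensional cohomology group.
chi(P^19) = 19 + 1 = 20

20


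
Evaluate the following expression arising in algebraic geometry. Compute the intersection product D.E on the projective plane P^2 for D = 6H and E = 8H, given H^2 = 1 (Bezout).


Using bilinearity of the intersection pairing on the projective plane P^2:
(aH).(bH) = ab * (H.H)
We have H^2 = 1 (Bezout).
D.E = (6H).(8H) = 6*8*1
= 48*1
= 48

48


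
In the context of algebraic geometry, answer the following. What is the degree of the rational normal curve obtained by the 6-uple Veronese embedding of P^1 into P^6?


The rational normal curve in P^6 is the image of P^1 under the 6-uple Veronese.
A general hyperplane in P^6 pulls back to a degree-6 form on P^1, which has 6 zeros,
so the curve meets a general hyperplane in 6 points. Degree = 6.

6


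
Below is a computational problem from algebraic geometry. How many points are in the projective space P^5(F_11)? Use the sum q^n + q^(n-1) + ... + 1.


P^5(F_11) has (q^(n+1) - 1)/(q - 1) points.
= 11^5 + 11^4 + 11^3 + 11^2 + 11^1 + 11^0
= 161051 + 14641 + 1331 + 121 + 11 + 1
= 177156

177156


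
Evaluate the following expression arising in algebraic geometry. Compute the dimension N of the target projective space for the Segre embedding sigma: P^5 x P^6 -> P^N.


The Segre embedding maps P^m x P^n into P^N via
all products of coordinates from each factor.
N = (m+1)(n+1) - 1
N = (5+1)(6+1) - 1
N = 6*7 - 1
N = 42 - 1 = 41

41


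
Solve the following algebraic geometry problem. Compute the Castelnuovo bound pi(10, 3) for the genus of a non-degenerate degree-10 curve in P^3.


Castelnuovo's bound: write d - 1 = m(r-1) + epsilon with 0 <= epsilon < r-1.
d - 1 = 10 - 1 = 9
r - 1 = 3 - 1 = 2
9 = 4*2 + 1, so m = 4, epsilon = 1
pi(d, r) = m(m-1)(r-1)/2 + m*epsilon
= 4*3*2/2 + 4*1
= 24/2 + 4
= 12 + 4 = 16

16


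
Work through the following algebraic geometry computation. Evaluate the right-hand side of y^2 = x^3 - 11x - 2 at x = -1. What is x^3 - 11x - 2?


Compute x^3 - 11x - 2 at x = -1:
x^3 = (-1)^3 = -1
(-11)*x = (-11)*(-1) = 11
Sum: -1 + 11 - 2 = 8

8


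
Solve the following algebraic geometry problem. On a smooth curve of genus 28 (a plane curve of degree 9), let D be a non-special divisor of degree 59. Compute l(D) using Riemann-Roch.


First, compute the genus of a smooth plane curve of degree 9:
g = (d-1)(d-2)/2 = (9-1)(9-2)/2 = 28
For a non-special divisor D (i.e., h^1(D) = 0), Riemann-Roch gives:
l(D) = deg(D) - g + 1
Since deg(D) = 59 >= 2g - 1 = 55, D is non-special.
l(D) = 59 - 28 + 1 = 32

32


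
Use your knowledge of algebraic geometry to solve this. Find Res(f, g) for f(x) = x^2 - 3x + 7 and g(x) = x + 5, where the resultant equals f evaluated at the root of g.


For Res(f, x - c), we evaluate f at x = c.
f(-5) = (-5)^2 - 3*(-5) + 7
= 25 + 15 + 7
= 40 + 7 = 47
Res(f, g) = 47

47


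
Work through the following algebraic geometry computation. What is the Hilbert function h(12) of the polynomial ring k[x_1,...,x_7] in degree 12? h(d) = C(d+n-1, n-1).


The Hilbert function for the polynomial ring in 7 variables is:
h(d) = C(d+n-1, n-1)
h(12) = C(12+7-1, 7-1) = C(18, 6)
= 18! / (6! * 12!)
= 18564

18564


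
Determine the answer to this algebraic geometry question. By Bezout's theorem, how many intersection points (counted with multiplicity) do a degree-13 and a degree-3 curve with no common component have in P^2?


Bezout's theorem states the intersection count equals the product of degrees.
Intersection count = 13 * 3 = 39

39


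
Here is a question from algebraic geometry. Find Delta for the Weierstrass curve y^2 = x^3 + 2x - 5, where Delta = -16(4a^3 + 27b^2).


Compute each component:
4a^3 = 4*2^3 = 4*8 = 32
27b^2 = 27*(-5)^2 = 27*25 = 675
4a^3 + 27b^2 = 32 + 675 = 707
Delta = -16*707 = -11312

-11312


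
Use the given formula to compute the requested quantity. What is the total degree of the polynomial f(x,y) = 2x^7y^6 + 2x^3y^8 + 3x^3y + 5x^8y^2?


Examine each term for its total degree (sum of exponents).
  Term '2x^7y^6' has total degree 7+6 = 13.
  Term '2x^3y^8' has total degree 3+8 = 11.
  Term '3x^3y' has total degree 3+1 = 4.
  Term '5x^8y^2' has total degree 8+2 = 10.
The maximum total degree among all terms is 13.

13


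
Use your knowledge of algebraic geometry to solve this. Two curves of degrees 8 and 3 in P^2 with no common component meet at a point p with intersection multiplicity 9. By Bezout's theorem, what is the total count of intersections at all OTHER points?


By Bezout's theorem, the total intersection number is d1 * d2.
Total = 8 * 3 = 24
Intersection multiplicity at p = 9
Remaining intersections = 24 - 9 = 15

15


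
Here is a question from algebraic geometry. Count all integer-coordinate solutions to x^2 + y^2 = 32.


Systematically check integer values of x where x^2 <= 32.
For each valid x, check if 32 - x^2 is a perfect square.
x=4: 32 - 16 = 16, sqrt = 4 (valid)
Total integer solutions found: 4

4


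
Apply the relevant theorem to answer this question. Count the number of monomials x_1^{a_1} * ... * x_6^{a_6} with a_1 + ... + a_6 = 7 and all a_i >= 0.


The number of degree-7 monomials in 6 variables is C(d+n-1, n-1).
= C(7+6-1, 6-1) = C(12, 5)
= 792

792


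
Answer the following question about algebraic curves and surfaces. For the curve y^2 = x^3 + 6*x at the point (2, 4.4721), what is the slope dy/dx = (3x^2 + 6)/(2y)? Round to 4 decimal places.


Using implicit differentiation of y^2 = x^3 + 6*x:
2y * dy/dx = 3x^2 + 6
dy/dx = (3x^2 + 6)/(2y)
Numerator: 3*2^2 + 6 = 18
Denominator: 2*4.4721 = 8.9442
dy/dx = 18/8.9442 = 2.0125

2.0125


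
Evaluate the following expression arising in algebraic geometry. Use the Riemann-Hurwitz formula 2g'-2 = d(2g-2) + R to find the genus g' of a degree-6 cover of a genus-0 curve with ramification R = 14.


Riemann-Hurwitz formula: 2g' - 2 = d(2g - 2) + R
Given: d = 6, g = 0, R = 14
2g' - 2 = 6*(2*0 - 2) + 14
2g' - 2 = 6*(-2) + 14
2g' - 2 = -12 + 14 = 2
2g' = 4
g' = 2

2


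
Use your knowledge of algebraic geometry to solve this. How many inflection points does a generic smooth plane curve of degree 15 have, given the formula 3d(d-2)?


For a general smooth plane curve C of degree d, the inflection points are
the intersection of C with its Hessian curve, which has degree 3(d-2).
By Bezout, the total intersection number is d * 3(d-2) = 15 * 39 = 585.
For a general curve every flex is ordinary, so each contributes
multiplicity 1 to C·Hess(C), and the number of distinct inflection
points is 3d(d-2).
Inflection points = 3*15*(15-2) = 3*15*13 = 585

585


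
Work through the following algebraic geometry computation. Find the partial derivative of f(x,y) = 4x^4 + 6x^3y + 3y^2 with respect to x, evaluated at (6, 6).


df/dx = 4*4*x^3 + 3*6*x^2*y
At (6,6): 4*4*6^3 + 3*6*6^2*6
= 3456 + 3888
= 7344

7344


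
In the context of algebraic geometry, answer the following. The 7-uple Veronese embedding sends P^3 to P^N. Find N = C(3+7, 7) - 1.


The Veronese embedding v_d: P^n -> P^N maps each point to all
degree-d monomials in n+1 homogeneous coordinates.
N = C(n+d, d) - 1
N = C(3+7, 7) - 1
N = C(10, 7) - 1
C(10, 7) = 120
N = 120 - 1 = 119

119


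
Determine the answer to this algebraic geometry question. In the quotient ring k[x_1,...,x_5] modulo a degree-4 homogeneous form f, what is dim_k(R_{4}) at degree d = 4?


For R = k[x_1,...,x_n]/(f) with f homogeneous of degree e:
The Hilbert series is (1 - t^e)/(1 - t)^n.
So h(d) = C(d+n-1, n-1) - C(d-e+n-1, n-1) for d >= e.
With n=5, e=4, d=4:
C(4+5-1, 5-1) = C(8, 4) = 70
C(4-4+5-1, 5-1) = C(4, 4) = 1
h(4) = 70 - 1 = 69

69


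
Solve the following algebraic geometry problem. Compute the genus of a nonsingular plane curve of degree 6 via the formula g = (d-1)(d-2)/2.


Using the genus formula for smooth plane curves:
g = (d-1)(d-2)/2
g = (6-1)(6-2)/2
g = 5*4/2
g = 20/2 = 10

10


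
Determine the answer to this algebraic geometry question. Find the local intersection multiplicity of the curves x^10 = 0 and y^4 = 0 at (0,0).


The intersection multiplicity of V(x^a) and V(y^b) at the origin is:
I(O; V(x^10), V(y^4)) = dim_k(k[x,y]/(x^10, y^4))
A basis for k[x,y]/(x^10, y^4) is the set of monomials x^i * y^j
where 0 <= i < 10 and 0 <= j < 4.
The number of such monomials is 10 * 4 = 40

40


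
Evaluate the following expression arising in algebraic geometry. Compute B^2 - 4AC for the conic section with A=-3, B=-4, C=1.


The discriminant of a conic Ax^2 + Bxy + Cy^2 + ... = 0 is B^2 - 4AC.
B^2 = (-4)^2 = 16
4AC = 4*(-3)*1 = -12
Discriminant = 16 + 12 = 28

28


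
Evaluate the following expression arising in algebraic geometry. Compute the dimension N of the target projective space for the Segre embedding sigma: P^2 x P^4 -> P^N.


The Segre embedding maps P^m x P^n into P^N via
all products of coordinates from each factor.
N = (m+1)(n+1) - 1
N = (2+1)(4+1) - 1
N = 3*5 - 1
N = 15 - 1 = 14

14


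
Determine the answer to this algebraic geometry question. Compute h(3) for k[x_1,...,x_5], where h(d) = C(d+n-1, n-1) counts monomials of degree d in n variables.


The Hilbert function for the polynomial ring in 5 variables is:
h(d) = C(d+n-1, n-1)
h(3) = C(3+5-1, 5-1) = C(7, 4)
= 7! / (4! * 3!)
= 35

35


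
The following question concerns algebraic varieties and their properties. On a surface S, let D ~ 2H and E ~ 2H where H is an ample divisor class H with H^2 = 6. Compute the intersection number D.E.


Using bilinearity of the intersection pairing on a surface S:
(aH).(bH) = ab * (H.H)
We have H^2 = 6.
D.E = (2H).(2H) = 2*2*6
= 4*6
= 24

24


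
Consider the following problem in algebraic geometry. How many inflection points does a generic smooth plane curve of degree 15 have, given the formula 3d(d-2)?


For a general smooth plane curve C of degree d, the inflection points are
the intersection of C with its Hessian curve, which has degree 3(d-2).
By Bezout, the total intersection number is d * 3(d-2) = 15 * 39 = 585.
For a general curve every flex is ordinary, so each contributes
multiplicity 1 to C·Hess(C), and the number of distinct inflection
points is 3d(d-2).
Inflection points = 3*15*(15-2) = 3*15*13 = 585

585


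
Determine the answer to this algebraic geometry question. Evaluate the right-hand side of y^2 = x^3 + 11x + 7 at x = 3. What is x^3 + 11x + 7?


Compute x^3 + 11x + 7 at x = 3:
x^3 = 3^3 = 27
11*x = 11*3 = 33
Sum: 27 + 33 + 7 = 67

67


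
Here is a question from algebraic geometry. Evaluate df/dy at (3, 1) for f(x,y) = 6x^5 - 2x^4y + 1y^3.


df/dy = (-2)*x^4 + 3*1*y^2
At (3,1): (-2)*3^4 + 3*1*1^2
= -162 + 3
= -159

-159


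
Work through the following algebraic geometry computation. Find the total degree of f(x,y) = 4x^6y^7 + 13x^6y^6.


Examine each term for its total degree (sum of exponents).
  Term '4x^6y^7' has total degree 6+7 = 13.
  Term '13x^6y^6' has total degree 6+6 = 12.
The maximum total degree among all terms is 13.

13


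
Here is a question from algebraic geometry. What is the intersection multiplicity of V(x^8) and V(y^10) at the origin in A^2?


The intersection multiplicity of V(x^a) and V(y^b) at the origin is:
I(O; V(x^8), V(y^10)) = dim_k(k[x,y]/(x^8, y^10))
A basis for k[x,y]/(x^8, y^10) is the set of monomials x^i * y^j
where 0 <= i < 8 and 0 <= j < 10.
The number of such monomials is 8 * 10 = 80

80


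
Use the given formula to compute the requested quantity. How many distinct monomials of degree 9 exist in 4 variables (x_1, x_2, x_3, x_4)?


The number of degree-9 monomials in 4 variables is C(d+n-1, n-1).
= C(9+4-1, 4-1) = C(12, 3)
= 220

220


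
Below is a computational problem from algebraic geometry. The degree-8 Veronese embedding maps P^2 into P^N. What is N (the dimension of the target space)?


The Veronese embedding v_d: P^n -> P^N maps each point to all
degree-d monomials in n+1 homogeneous coordinates.
N = C(n+d, d) - 1
N = C(2+8, 8) - 1
N = C(10, 8) - 1
C(10, 8) = 45
N = 45 - 1 = 44

44


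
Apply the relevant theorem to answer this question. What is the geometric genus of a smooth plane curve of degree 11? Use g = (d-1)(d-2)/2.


Using the genus formula for smooth plane curves:
g = (d-1)(d-2)/2
g = (11-1)(11-2)/2
g = 10*9/2
g = 90/2 = 45

45


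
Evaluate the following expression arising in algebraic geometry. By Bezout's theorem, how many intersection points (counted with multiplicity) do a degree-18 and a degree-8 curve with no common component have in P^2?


Bezout's theorem states the intersection count equals the product of degrees.
Intersection count = 18 * 8 = 144

144


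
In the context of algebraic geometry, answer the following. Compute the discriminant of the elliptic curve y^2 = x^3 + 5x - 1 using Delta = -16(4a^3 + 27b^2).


Compute each component:
4a^3 = 4*5^3 = 4*125 = 500
27b^2 = 27*(-1)^2 = 27*1 = 27
4a^3 + 27b^2 = 500 + 27 = 527
Delta = -16*527 = -8432

-8432


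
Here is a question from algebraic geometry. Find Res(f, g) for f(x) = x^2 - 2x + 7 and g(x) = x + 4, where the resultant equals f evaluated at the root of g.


For Res(f, x - c), we evaluate f at x = c.
f(-4) = (-4)^2 - 2*(-4) + 7
= 16 + 8 + 7
= 24 + 7 = 31
Res(f, g) = 31

31


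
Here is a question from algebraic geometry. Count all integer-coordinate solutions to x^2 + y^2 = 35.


Systematically check integer values of x where x^2 <= 35.
For each valid x, check if 35 - x^2 is a perfect square.
Total integer solutions found: 0

0


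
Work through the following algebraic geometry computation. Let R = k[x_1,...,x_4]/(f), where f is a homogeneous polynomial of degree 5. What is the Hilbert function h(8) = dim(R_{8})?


For R = k[x_1,...,x_n]/(f) with f homogeneous of degree e:
The Hilbert series is (1 - t^e)/(1 - t)^n.
So h(d) = C(d+n-1, n-1) - C(d-e+n-1, n-1) for d >= e.
With n=4, e=5, d=8:
C(8+4-1, 4-1) = C(11, 3) = 165
C(8-5+4-1, 4-1) = C(6, 3) = 20
h(8) = 165 - 20 = 145

145
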